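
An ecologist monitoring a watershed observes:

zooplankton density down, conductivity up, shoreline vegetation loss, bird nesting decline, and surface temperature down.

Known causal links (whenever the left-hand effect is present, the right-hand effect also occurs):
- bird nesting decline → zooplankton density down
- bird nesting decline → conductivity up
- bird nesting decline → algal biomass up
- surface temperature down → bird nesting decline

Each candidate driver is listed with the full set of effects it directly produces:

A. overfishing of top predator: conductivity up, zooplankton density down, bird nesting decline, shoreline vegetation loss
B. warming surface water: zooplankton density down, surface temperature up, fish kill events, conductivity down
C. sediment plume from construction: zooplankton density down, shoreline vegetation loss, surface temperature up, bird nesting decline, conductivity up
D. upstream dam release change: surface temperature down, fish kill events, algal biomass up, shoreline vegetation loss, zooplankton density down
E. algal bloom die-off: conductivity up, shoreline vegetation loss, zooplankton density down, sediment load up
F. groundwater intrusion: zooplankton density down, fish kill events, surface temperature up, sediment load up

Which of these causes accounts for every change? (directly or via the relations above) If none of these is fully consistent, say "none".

Checking each candidate against the observations:
(A) overfishing of top predator — does not account for surface temperature down
(B) warming surface water — zooplankton density down yes; conductivity up NO; shoreline vegetation loss NO; bird nesting decline NO; surface temperature down NO
(C) sediment plume from construction — fails on surface temperature down (predicts surface temperature up, not surface temperature down)
(D) upstream dam release change — zooplankton density down yes; conductivity up yes (through surface temperature down → bird nesting decline → conductivity up); shoreline vegetation loss yes; bird nesting decline yes (through surface temperature down → bird nesting decline); surface temperature down yes
(E) algal bloom die-off — zooplankton density down yes; conductivity up yes; shoreline vegetation loss yes; bird nesting decline NO; surface temperature down NO
(F) groundwater intrusion — fails on conductivity up, shoreline vegetation loss, bird nesting decline, surface temperature down (predicts surface temperature up, not surface temperature down)
(D) is the only candidate with no mismatches.

D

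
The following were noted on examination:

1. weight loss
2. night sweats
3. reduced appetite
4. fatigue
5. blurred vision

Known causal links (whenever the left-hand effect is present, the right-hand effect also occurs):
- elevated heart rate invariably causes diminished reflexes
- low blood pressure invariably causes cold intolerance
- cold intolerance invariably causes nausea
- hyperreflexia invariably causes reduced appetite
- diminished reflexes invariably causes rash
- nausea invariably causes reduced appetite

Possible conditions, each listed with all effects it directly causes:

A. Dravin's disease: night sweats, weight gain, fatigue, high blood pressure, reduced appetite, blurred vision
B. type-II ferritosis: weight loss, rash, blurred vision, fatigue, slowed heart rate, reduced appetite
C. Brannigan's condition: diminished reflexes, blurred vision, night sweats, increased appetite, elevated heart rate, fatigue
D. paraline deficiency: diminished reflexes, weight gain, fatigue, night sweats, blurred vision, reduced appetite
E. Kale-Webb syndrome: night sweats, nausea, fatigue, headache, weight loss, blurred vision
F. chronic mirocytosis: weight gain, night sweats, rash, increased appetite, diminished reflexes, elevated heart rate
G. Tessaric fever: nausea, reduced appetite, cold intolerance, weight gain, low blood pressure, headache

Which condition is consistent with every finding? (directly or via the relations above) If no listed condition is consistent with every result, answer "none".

E

For each candidate, compare predicted effects to what was observed:
(A) Dravin's disease — fails on weight loss (predicts weight gain, not weight loss)
(B) type-II ferritosis — weight loss +; night sweats -; reduced appetite +; fatigue +; blurred vision +
(C) Brannigan's condition — weight loss -; night sweats +; reduced appetite -; fatigue +; blurred vision +
(D) paraline deficiency — fails on weight loss (predicts weight gain, not weight loss)
(E) Kale-Webb syndrome — weight loss +; night sweats +; reduced appetite + (through nausea → reduced appetite); fatigue +; blurred vision +
(F) chronic mirocytosis — weight loss -; night sweats +; reduced appetite -; fatigue -; blurred vision -
(G) Tessaric fever — fails on weight loss, night sweats, fatigue, blurred vision (predicts weight gain, not weight loss)
(E) alone accounts for all the evidence.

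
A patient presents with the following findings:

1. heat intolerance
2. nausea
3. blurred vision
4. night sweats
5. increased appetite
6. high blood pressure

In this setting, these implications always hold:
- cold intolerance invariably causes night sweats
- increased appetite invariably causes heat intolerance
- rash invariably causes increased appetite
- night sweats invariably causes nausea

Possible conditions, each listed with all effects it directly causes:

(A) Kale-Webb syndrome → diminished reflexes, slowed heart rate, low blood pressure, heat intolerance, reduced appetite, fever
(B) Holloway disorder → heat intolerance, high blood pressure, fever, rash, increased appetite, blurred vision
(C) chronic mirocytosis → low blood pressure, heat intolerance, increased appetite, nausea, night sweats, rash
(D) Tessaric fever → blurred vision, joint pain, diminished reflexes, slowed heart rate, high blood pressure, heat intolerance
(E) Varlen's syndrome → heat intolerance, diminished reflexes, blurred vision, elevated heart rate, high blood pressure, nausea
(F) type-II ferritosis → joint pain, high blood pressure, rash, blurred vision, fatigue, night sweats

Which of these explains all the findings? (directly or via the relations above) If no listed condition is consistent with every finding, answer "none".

F

Checking each candidate against the observations:
(A) Kale-Webb syndrome — fails on nausea, blurred vision, night sweats, increased appetite, high blood pressure (predicts reduced appetite, not increased appetite; predicts low blood pressure, not high blood pressure)
(B) Holloway disorder — does not account for nausea, night sweats
(C) chronic mirocytosis — heat intolerance yes; nausea yes; blurred vision NO; night sweats yes; increased appetite yes; high blood pressure NO
(D) Tessaric fever — heat intolerance yes; nausea NO; blurred vision yes; night sweats NO; increased appetite NO; high blood pressure yes
(E) Varlen's syndrome — does not account for night sweats, increased appetite
(F) type-II ferritosis — heat intolerance yes (by rash → increased appetite → heat intolerance); nausea yes (by night sweats → nausea); blurred vision yes; night sweats yes; increased appetite yes (by rash → increased appetite); high blood pressure yes
(F) alone accounts for all the evidence.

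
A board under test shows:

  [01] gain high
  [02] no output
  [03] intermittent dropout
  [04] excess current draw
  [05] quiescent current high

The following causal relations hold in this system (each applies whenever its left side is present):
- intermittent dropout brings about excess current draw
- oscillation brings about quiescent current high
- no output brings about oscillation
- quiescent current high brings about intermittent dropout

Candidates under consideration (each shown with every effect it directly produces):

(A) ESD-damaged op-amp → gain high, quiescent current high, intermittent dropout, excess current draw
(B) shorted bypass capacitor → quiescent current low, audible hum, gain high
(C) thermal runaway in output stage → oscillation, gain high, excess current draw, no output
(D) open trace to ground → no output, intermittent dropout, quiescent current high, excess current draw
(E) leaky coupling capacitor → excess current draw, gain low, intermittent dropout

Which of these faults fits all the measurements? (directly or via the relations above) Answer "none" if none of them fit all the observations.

C

Testing each hypothesis:
(A) ESD-damaged op-amp — gain high match; no output miss; intermittent dropout match; excess current draw match; quiescent current high match
(B) shorted bypass capacitor — fails on no output, intermittent dropout, excess current draw, quiescent current high (predicts quiescent current low, not quiescent current high)
(C) thermal runaway in output stage — gain high match; no output match; intermittent dropout match (by oscillation → quiescent current high → intermittent dropout); excess current draw match; quiescent current high match (by oscillation → quiescent current high)
(D) open trace to ground — does not account for gain high
(E) leaky coupling capacitor — gain high miss; no output miss; intermittent dropout match; excess current draw match; quiescent current high miss
(C) is the only candidate with no mismatches.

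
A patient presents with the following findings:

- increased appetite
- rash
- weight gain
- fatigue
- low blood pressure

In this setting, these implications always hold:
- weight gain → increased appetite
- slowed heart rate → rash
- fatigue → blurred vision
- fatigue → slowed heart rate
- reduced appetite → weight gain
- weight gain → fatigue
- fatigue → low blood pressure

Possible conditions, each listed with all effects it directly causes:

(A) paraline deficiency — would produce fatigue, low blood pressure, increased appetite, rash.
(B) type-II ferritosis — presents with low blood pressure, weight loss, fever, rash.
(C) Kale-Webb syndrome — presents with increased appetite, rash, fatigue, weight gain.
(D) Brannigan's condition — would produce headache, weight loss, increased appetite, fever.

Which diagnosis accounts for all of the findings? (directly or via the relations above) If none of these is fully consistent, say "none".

Per-candidate check:
(A) paraline deficiency — does not account for weight gain
(B) type-II ferritosis — increased appetite -; rash +; weight gain -; fatigue -; low blood pressure +
(C) Kale-Webb syndrome — increased appetite +; rash +; weight gain +; fatigue +; low blood pressure + (via fatigue → low blood pressure)
(D) Brannigan's condition — increased appetite +; rash -; weight gain -; fatigue -; low blood pressure -
Only (C) is consistent with every observation.

C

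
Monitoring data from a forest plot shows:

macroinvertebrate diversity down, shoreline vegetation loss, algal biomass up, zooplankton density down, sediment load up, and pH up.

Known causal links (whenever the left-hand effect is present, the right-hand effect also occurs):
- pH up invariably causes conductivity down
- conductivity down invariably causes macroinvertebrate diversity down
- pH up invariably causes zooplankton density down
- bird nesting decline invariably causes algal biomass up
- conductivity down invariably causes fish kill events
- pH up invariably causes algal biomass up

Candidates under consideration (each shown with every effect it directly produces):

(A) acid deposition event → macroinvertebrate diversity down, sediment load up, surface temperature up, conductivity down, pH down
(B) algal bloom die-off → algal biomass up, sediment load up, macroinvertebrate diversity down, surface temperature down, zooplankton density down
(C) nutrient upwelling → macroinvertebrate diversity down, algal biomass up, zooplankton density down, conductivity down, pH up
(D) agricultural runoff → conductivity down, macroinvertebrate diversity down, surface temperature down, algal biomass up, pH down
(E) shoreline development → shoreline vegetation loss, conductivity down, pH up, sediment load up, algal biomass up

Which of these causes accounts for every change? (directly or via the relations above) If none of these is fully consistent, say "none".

Per-candidate check:
(A) acid deposition event — fails on shoreline vegetation loss, algal biomass up, zooplankton density down, pH up (predicts pH down, not pH up)
(B) algal bloom die-off — does not account for shoreline vegetation loss, pH up
(C) nutrient upwelling — macroinvertebrate diversity down ✓; shoreline vegetation loss ✗; algal biomass up ✓; zooplankton density down ✓; sediment load up ✗; pH up ✓
(D) agricultural runoff — macroinvertebrate diversity down ✓; shoreline vegetation loss ✗; algal biomass up ✓; zooplankton density down ✗; sediment load up ✗; pH up ✗
(E) shoreline development — accounts for every observation (macroinvertebrate diversity down by conductivity down → macroinvertebrate diversity down)
(E) alone accounts for all the evidence.

E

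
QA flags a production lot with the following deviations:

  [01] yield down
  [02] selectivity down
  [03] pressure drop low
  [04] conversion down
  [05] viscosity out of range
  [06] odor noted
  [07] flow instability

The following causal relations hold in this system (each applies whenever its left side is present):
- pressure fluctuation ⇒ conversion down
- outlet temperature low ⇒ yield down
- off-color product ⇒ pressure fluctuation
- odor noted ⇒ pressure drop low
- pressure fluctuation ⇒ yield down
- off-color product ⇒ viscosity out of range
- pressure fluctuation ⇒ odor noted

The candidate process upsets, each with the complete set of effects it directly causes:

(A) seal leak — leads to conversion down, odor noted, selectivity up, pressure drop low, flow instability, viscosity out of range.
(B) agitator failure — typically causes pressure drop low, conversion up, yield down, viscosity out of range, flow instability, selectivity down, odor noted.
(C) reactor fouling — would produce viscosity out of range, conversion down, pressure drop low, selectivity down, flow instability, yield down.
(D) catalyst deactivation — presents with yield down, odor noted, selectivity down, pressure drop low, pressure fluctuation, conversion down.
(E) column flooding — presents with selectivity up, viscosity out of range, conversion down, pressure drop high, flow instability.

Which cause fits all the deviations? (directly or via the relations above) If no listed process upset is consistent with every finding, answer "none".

none

For each candidate, compare predicted effects to what was observed:
(A) seal leak — fails on yield down, selectivity down (predicts selectivity up, not selectivity down)
(B) agitator failure — fails on conversion down (predicts conversion up, not conversion down)
(C) reactor fouling — does not account for odor noted
(D) catalyst deactivation — does not account for viscosity out of range, flow instability
(E) column flooding — yield down -; selectivity down -; pressure drop low -; conversion down +; viscosity out of range +; odor noted -; flow instability +
No candidate is consistent with all observations.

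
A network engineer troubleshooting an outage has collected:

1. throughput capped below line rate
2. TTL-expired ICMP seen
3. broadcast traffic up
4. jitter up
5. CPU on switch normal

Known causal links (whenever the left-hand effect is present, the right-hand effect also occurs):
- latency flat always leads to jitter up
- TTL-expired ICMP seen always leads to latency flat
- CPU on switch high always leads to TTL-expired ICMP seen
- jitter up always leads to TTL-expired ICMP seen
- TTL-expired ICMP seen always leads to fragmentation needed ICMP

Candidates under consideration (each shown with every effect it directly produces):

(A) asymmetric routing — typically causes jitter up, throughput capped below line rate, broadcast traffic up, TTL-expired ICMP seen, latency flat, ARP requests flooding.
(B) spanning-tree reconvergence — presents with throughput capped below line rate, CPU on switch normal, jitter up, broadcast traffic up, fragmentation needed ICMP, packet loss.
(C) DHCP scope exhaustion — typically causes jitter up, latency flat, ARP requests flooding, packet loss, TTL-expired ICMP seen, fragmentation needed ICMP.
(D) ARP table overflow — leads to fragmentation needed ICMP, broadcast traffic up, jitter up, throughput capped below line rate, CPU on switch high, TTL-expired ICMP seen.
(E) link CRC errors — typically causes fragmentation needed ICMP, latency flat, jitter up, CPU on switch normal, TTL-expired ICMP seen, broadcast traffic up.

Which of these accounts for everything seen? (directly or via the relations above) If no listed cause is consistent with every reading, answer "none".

B

Testing each hypothesis:
(A) asymmetric routing — throughput capped below line rate yes; TTL-expired ICMP seen yes; broadcast traffic up yes; jitter up yes; CPU on switch normal NO
(B) spanning-tree reconvergence — accounts for every observation (TTL-expired ICMP seen through jitter up → TTL-expired ICMP seen)
(C) DHCP scope exhaustion — throughput capped below line rate NO; TTL-expired ICMP seen yes; broadcast traffic up NO; jitter up yes; CPU on switch normal NO
(D) ARP table overflow — throughput capped below line rate yes; TTL-expired ICMP seen yes; broadcast traffic up yes; jitter up yes; CPU on switch normal NO
(E) link CRC errors — throughput capped below line rate NO; TTL-expired ICMP seen yes; broadcast traffic up yes; jitter up yes; CPU on switch normal yes
Only (B) is consistent with every observation.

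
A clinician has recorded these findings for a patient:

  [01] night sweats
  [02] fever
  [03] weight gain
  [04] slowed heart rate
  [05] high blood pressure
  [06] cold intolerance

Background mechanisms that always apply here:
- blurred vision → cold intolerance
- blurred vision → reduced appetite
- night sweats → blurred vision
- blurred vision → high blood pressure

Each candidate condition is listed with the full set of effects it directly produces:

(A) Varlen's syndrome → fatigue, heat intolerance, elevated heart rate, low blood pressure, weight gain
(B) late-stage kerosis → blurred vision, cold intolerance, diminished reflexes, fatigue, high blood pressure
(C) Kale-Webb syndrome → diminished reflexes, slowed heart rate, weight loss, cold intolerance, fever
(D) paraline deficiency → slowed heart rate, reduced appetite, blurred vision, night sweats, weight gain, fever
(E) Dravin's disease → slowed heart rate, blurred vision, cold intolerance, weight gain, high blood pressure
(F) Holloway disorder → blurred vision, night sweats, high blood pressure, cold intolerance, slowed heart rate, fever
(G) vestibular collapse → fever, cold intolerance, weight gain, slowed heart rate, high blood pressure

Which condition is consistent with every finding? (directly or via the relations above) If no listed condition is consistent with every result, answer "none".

Testing each hypothesis:
(A) Varlen's syndrome — night sweats ✗; fever ✗; weight gain ✓; slowed heart rate ✗; high blood pressure ✗; cold intolerance ✗
(B) late-stage kerosis — night sweats ✗; fever ✗; weight gain ✗; slowed heart rate ✗; high blood pressure ✓; cold intolerance ✓
(C) Kale-Webb syndrome — night sweats ✗; fever ✓; weight gain ✗; slowed heart rate ✓; high blood pressure ✗; cold intolerance ✓
(D) paraline deficiency — night sweats ✓; fever ✓; weight gain ✓; slowed heart rate ✓; high blood pressure ✓ (by blurred vision → high blood pressure); cold intolerance ✓ (by blurred vision → cold intolerance)
(E) Dravin's disease — does not account for night sweats, fever
(F) Holloway disorder — does not account for weight gain
(G) vestibular collapse — night sweats ✗; fever ✓; weight gain ✓; slowed heart rate ✓; high blood pressure ✓; cold intolerance ✓
(D) is the only candidate with no mismatches.

D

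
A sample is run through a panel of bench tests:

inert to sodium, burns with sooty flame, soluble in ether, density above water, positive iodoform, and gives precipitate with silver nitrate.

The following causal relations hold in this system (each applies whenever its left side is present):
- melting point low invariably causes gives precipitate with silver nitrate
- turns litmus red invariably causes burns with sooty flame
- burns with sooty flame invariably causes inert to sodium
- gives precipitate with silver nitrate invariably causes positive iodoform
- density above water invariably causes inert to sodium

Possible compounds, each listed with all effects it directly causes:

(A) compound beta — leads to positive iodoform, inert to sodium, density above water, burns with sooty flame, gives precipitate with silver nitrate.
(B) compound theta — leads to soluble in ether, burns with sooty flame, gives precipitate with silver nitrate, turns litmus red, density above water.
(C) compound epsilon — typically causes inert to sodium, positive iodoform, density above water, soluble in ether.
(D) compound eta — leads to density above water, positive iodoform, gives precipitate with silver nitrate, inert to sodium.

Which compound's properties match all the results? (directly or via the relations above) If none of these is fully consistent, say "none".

B

Per-candidate check:
(A) compound beta — inert to sodium yes; burns with sooty flame yes; soluble in ether NO; density above water yes; positive iodoform yes; gives precipitate with silver nitrate yes
(B) compound theta — inert to sodium yes (via density above water → inert to sodium); burns with sooty flame yes; soluble in ether yes; density above water yes; positive iodoform yes (via gives precipitate with silver nitrate → positive iodoform); gives precipitate with silver nitrate yes
(C) compound epsilon — does not account for burns with sooty flame, gives precipitate with silver nitrate
(D) compound eta — inert to sodium yes; burns with sooty flame NO; soluble in ether NO; density above water yes; positive iodoform yes; gives precipitate with silver nitrate yes
(B) is the only candidate with no mismatches.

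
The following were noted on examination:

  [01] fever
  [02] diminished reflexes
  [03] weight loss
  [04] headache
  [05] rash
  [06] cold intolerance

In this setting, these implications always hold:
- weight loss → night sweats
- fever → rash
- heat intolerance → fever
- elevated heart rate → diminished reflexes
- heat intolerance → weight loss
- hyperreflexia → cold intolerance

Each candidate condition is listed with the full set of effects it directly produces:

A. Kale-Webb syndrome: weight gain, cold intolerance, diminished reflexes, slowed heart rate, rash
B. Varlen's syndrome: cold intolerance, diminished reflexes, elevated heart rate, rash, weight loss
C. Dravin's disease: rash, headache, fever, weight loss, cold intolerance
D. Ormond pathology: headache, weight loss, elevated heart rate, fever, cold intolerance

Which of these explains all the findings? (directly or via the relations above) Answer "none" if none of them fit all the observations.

D

Per-candidate check:
(A) Kale-Webb syndrome — fever ✗; diminished reflexes ✓; weight loss ✗; headache ✗; rash ✓; cold intolerance ✓
(B) Varlen's syndrome — fever ✗; diminished reflexes ✓; weight loss ✓; headache ✗; rash ✓; cold intolerance ✓
(C) Dravin's disease — fever ✓; diminished reflexes ✗; weight loss ✓; headache ✓; rash ✓; cold intolerance ✓
(D) Ormond pathology — fever ✓; diminished reflexes ✓ (via elevated heart rate → diminished reflexes); weight loss ✓; headache ✓; rash ✓ (via fever → rash); cold intolerance ✓
(D) alone accounts for all the evidence.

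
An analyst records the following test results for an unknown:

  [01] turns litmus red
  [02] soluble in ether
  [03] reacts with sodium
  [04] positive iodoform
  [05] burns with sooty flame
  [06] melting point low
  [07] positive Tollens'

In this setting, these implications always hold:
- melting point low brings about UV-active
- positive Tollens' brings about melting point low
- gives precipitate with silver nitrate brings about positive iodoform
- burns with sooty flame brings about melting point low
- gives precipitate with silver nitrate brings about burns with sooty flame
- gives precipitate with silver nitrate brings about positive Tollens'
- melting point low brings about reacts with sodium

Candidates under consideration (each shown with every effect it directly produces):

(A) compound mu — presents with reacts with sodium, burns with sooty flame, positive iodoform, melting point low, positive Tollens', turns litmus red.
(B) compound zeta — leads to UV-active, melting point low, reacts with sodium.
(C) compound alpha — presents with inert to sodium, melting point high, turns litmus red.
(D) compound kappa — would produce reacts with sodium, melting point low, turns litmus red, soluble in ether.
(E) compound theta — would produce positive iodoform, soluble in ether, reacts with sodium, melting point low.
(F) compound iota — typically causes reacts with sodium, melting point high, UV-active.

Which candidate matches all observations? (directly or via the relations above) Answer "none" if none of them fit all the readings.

none

Testing each hypothesis:
(A) compound mu — turns litmus red match; soluble in ether miss; reacts with sodium match; positive iodoform match; burns with sooty flame match; melting point low match; positive Tollens' match
(B) compound zeta — does not account for turns litmus red, soluble in ether, positive iodoform, burns with sooty flame, positive Tollens'
(C) compound alpha — turns litmus red match; soluble in ether miss; reacts with sodium miss; positive iodoform miss; burns with sooty flame miss; melting point low miss; positive Tollens' miss
(D) compound kappa — turns litmus red match; soluble in ether match; reacts with sodium match; positive iodoform miss; burns with sooty flame miss; melting point low match; positive Tollens' miss
(E) compound theta — turns litmus red miss; soluble in ether match; reacts with sodium match; positive iodoform match; burns with sooty flame miss; melting point low match; positive Tollens' miss
(F) compound iota — turns litmus red miss; soluble in ether miss; reacts with sodium match; positive iodoform miss; burns with sooty flame miss; melting point low miss; positive Tollens' miss
No candidate is consistent with all observations.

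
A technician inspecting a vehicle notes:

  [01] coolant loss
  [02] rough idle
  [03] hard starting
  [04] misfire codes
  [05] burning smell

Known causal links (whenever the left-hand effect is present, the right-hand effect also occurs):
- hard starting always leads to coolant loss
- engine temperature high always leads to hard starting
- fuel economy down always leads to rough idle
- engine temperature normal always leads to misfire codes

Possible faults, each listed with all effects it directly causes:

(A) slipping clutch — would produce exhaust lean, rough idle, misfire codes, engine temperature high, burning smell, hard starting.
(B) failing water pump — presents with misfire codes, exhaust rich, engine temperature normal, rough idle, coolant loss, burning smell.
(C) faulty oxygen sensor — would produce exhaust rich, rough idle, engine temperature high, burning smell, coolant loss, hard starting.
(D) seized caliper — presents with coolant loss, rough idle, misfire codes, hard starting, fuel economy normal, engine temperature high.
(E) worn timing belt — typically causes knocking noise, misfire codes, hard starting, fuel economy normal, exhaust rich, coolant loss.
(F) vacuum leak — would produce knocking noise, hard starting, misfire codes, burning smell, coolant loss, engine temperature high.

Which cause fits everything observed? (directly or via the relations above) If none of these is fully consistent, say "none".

For each candidate, compare predicted effects to what was observed:
(A) slipping clutch — coolant loss match (via hard starting → coolant loss); rough idle match; hard starting match; misfire codes match; burning smell match
(B) failing water pump — does not account for hard starting
(C) faulty oxygen sensor — does not account for misfire codes
(D) seized caliper — coolant loss match; rough idle match; hard starting match; misfire codes match; burning smell miss
(E) worn timing belt — does not account for rough idle, burning smell
(F) vacuum leak — coolant loss match; rough idle miss; hard starting match; misfire codes match; burning smell match
(A) is the only candidate with no mismatches.

A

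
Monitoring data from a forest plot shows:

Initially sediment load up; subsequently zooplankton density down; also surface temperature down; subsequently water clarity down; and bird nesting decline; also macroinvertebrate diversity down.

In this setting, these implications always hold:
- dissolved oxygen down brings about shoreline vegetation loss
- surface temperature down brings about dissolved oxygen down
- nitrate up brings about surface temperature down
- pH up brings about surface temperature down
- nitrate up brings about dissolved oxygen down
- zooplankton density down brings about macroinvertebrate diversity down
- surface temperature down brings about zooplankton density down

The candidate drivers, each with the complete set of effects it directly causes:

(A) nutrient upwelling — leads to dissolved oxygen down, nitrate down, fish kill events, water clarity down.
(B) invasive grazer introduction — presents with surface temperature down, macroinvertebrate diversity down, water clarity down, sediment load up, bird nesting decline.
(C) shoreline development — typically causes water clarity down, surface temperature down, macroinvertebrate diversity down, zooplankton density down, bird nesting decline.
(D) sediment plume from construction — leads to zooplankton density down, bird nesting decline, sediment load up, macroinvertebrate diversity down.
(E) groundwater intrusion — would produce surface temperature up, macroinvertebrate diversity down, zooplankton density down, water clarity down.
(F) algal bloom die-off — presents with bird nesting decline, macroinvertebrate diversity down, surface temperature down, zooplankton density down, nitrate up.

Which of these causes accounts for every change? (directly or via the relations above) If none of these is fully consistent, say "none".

B

For each candidate, compare predicted effects to what was observed:
(A) nutrient upwelling — does not account for sediment load up, zooplankton density down, surface temperature down, bird nesting decline, macroinvertebrate diversity down
(B) invasive grazer introduction — sediment load up match; zooplankton density down match (through surface temperature down → zooplankton density down); surface temperature down match; water clarity down match; bird nesting decline match; macroinvertebrate diversity down match
(C) shoreline development — does not account for sediment load up
(D) sediment plume from construction — sediment load up match; zooplankton density down match; surface temperature down miss; water clarity down miss; bird nesting decline match; macroinvertebrate diversity down match
(E) groundwater intrusion — sediment load up miss; zooplankton density down match; surface temperature down miss; water clarity down match; bird nesting decline miss; macroinvertebrate diversity down match
(F) algal bloom die-off — sediment load up miss; zooplankton density down match; surface temperature down match; water clarity down miss; bird nesting decline match; macroinvertebrate diversity down match
Only (B) is consistent with every observation.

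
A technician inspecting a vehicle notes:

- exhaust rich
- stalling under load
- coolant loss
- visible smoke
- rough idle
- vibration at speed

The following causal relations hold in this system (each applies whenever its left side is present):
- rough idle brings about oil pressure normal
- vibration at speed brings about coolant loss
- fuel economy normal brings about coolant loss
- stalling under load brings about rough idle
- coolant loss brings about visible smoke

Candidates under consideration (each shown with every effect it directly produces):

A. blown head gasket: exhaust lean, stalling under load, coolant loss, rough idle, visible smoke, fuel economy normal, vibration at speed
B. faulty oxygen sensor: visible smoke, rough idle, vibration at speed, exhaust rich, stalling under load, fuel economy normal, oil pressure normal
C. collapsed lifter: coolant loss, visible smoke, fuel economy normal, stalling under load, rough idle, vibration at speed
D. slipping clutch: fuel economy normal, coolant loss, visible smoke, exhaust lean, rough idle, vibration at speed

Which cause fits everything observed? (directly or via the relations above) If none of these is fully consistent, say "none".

Checking each candidate against the observations:
(A) blown head gasket — exhaust rich ✗; stalling under load ✓; coolant loss ✓; visible smoke ✓; rough idle ✓; vibration at speed ✓
(B) faulty oxygen sensor — exhaust rich ✓; stalling under load ✓; coolant loss ✓ (through vibration at speed → coolant loss); visible smoke ✓; rough idle ✓; vibration at speed ✓
(C) collapsed lifter — exhaust rich ✗; stalling under load ✓; coolant loss ✓; visible smoke ✓; rough idle ✓; vibration at speed ✓
(D) slipping clutch — fails on exhaust rich, stalling under load (predicts exhaust lean, not exhaust rich)
(B) alone accounts for all the evidence.

B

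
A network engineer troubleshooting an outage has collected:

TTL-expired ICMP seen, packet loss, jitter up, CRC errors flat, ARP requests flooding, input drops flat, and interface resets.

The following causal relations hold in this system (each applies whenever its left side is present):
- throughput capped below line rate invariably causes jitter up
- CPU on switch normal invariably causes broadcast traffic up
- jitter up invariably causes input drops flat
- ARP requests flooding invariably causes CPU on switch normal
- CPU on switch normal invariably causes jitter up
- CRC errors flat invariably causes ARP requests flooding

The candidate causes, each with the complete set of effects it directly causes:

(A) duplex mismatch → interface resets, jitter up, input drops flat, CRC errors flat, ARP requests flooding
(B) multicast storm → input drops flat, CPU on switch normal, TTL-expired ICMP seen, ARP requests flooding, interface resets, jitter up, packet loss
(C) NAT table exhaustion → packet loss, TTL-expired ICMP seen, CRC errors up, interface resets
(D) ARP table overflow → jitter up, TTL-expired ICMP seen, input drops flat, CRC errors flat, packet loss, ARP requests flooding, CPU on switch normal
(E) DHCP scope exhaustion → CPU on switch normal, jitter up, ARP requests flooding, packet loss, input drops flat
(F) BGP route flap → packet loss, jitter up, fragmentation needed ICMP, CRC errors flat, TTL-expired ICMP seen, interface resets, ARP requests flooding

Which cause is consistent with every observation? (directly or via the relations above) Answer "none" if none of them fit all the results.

For each candidate, compare predicted effects to what was observed:
(A) duplex mismatch — does not account for TTL-expired ICMP seen, packet loss
(B) multicast storm — TTL-expired ICMP seen +; packet loss +; jitter up +; CRC errors flat -; ARP requests flooding +; input drops flat +; interface resets +
(C) NAT table exhaustion — TTL-expired ICMP seen +; packet loss +; jitter up -; CRC errors flat -; ARP requests flooding -; input drops flat -; interface resets +
(D) ARP table overflow — does not account for interface resets
(E) DHCP scope exhaustion — TTL-expired ICMP seen -; packet loss +; jitter up +; CRC errors flat -; ARP requests flooding +; input drops flat +; interface resets -
(F) BGP route flap — accounts for every observation (input drops flat through jitter up → input drops flat)
(F) is the only candidate with no mismatches.

F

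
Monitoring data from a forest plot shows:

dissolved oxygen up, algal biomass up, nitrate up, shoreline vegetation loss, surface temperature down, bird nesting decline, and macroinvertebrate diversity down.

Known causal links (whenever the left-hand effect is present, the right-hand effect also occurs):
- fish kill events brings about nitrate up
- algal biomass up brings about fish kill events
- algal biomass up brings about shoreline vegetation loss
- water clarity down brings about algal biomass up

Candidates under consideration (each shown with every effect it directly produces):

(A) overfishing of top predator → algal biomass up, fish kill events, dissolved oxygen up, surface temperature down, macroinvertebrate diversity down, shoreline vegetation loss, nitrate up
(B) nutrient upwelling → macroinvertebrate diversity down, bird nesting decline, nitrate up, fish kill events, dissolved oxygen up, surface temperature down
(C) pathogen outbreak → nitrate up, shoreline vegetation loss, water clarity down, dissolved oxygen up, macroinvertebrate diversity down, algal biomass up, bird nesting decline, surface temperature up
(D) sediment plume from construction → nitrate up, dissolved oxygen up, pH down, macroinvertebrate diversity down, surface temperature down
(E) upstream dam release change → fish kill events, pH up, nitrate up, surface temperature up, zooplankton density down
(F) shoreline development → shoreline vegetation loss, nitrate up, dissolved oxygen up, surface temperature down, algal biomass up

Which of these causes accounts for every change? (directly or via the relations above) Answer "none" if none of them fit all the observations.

none

For each candidate, compare predicted effects to what was observed:
(A) overfishing of top predator — does not account for bird nesting decline
(B) nutrient upwelling — dissolved oxygen up ✓; algal biomass up ✗; nitrate up ✓; shoreline vegetation loss ✗; surface temperature down ✓; bird nesting decline ✓; macroinvertebrate diversity down ✓
(C) pathogen outbreak — dissolved oxygen up ✓; algal biomass up ✓; nitrate up ✓; shoreline vegetation loss ✓; surface temperature down ✗; bird nesting decline ✓; macroinvertebrate diversity down ✓
(D) sediment plume from construction — does not account for algal biomass up, shoreline vegetation loss, bird nesting decline
(E) upstream dam release change — dissolved oxygen up ✗; algal biomass up ✗; nitrate up ✓; shoreline vegetation loss ✗; surface temperature down ✗; bird nesting decline ✗; macroinvertebrate diversity down ✗
(F) shoreline development — dissolved oxygen up ✓; algal biomass up ✓; nitrate up ✓; shoreline vegetation loss ✓; surface temperature down ✓; bird nesting decline ✗; macroinvertebrate diversity down ✗
None of the listed candidates fits everything.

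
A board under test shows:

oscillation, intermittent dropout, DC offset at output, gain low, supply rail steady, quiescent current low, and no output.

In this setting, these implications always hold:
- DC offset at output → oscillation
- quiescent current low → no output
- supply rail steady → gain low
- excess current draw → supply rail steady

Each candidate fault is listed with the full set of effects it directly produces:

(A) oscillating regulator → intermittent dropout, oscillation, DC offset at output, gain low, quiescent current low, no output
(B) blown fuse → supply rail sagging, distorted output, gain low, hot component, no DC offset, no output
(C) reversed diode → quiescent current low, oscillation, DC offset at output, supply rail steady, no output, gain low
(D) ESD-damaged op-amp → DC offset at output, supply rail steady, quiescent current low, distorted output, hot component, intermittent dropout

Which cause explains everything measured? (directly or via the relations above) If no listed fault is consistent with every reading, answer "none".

D

For each candidate, compare predicted effects to what was observed:
(A) oscillating regulator — oscillation +; intermittent dropout +; DC offset at output +; gain low +; supply rail steady -; quiescent current low +; no output +
(B) blown fuse — oscillation -; intermittent dropout -; DC offset at output -; gain low +; supply rail steady -; quiescent current low -; no output +
(C) reversed diode — oscillation +; intermittent dropout -; DC offset at output +; gain low +; supply rail steady +; quiescent current low +; no output +
(D) ESD-damaged op-amp — oscillation + (through DC offset at output → oscillation); intermittent dropout +; DC offset at output +; gain low + (through supply rail steady → gain low); supply rail steady +; quiescent current low +; no output + (through quiescent current low → no output)
Only (D) is consistent with every observation.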